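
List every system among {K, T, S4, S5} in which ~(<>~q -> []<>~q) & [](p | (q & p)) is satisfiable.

S4-tableau for the formula:
1. ~(<>~q -> []<>~q) & [](p | (q & p)), u
2. ~(<>~q -> []<>~q), u
3. [](p | (q & p)), u
4. <>~q, u
5. ~[]<>~q, u
6. p | (q & p), u
7. q & p, u
8. q, u
9. p, u
10. ~q, v
11. p | (q & p), v
12. p, v
13. ~<>~q, w
14. p | (q & p), w
15. q, w
16. q & p, w
17. p, w
Accessibility: uRu, uRv, uRw, vRv, wRw
Complete open branch: satisfiable in S4, hence also in K, T (this S4-model is also a K-model and a T-model).
S5-tableau for the formula:
1. ~(<>~q -> []<>~q) & [](p | (q & p)), u
2. ~(<>~q -> []<>~q), u
3. [](p | (q & p)), u
4. <>~q, u
5. ~[]<>~q, u
6. p | (q & p), u
7. q & p, u
8. q, u
9. p, u
10. ~q, v
11. p | (q & p), v
12. p, v
13. ~<>~q, w
14. p | (q & p), w
15. q, v
Accessibility: uRu, uRv, uRw, vRu, vRv, vRw, wRu, wRv, wRw
Branch closes: q and ~q both at v.
Every branch closes (one shown): unsatisfiable in S5.

K, T, S4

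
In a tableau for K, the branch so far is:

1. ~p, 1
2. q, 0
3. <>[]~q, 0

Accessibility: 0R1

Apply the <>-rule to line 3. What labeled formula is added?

a fresh world 2 with 0R2, and []~q at 2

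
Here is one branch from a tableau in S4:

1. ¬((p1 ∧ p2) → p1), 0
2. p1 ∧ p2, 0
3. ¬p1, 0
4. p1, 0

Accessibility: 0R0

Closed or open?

Yes, closed

Both p1 and ¬p1 appear at 0.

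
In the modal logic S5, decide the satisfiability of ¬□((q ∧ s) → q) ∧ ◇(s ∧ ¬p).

1. ¬□((q ∧ s) → q) ∧ ◇(s ∧ ¬p), u
2. ¬□((q ∧ s) → q), u
3. ◇(s ∧ ¬p), u
4. ¬((q ∧ s) → q), v
5. q ∧ s, v
6. ¬q, v
7. q, v
8. s, v
Accessibility: uRu, uRv, vRu, vRv
Branch closes: q and ¬q both at v.
All branches of the tableau close; one closing branch shown above.

Unsatisfiable (every branch closes)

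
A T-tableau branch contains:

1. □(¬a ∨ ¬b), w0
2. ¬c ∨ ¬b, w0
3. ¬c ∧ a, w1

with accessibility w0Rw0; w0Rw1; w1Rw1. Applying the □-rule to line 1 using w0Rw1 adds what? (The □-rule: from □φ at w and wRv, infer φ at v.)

¬a ∨ ¬b, w1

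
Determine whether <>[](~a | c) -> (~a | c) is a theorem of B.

Yes, valid

Tableau for the negation ~(<>[](~a | c) -> (~a | c)):
1. ~(<>[](~a | c) -> (~a | c)), 0
2. <>[](~a | c), 0
3. ~(~a | c), 0
4. a, 0
5. ~c, 0
6. [](~a | c), 1
7. ~a | c, 0
8. ~a | c, 1
9. c, 0
Accessibility: 0R0, 0R1, 1R0, 1R1
Branch closes: c and ~c both at 0.
Every branch of the negation's tableau closes; the branch above is one of them.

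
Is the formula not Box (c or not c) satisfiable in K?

1. not Box (c or not c), w0
2. not (c or not c), w1   [neg-Box-rule on 1: fresh world w1, w0Rw1]
3. not c, w1   [neg-or-rule on 2]
4. c, w1   [neg-or-rule on 2]
Accessibility: w0Rw1
Branch closes: c and not c both at w1.
All branches of the tableau close; one closing branch shown above.

No, unsatisfiable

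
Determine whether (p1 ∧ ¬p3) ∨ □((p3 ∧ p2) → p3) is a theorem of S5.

Tableau for the negation ¬((p1 ∧ ¬p3) ∨ □((p3 ∧ p2) → p3)):
1. ¬((p1 ∧ ¬p3) ∨ □((p3 ∧ p2) → p3)), u
2. ¬(p1 ∧ ¬p3), u
3. ¬□((p3 ∧ p2) → p3), u
4. p3, u
5. ¬((p3 ∧ p2) → p3), v
6. p3 ∧ p2, v
7. ¬p3, v
8. p3, v
9. p2, v
Accessibility: uRu, uRv, vRu, vRv
Branch closes: p3 and ¬p3 both at v.
Every branch of the negation's tableau closes; the branch above is one of them.

Valid in S5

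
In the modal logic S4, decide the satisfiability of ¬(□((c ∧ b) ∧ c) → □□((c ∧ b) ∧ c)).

1. ¬(□((c ∧ b) ∧ c) → □□((c ∧ b) ∧ c)), u
2. □((c ∧ b) ∧ c), u   [¬→-rule on 1]
3. ¬□□((c ∧ b) ∧ c), u   [¬→-rule on 1]
4. (c ∧ b) ∧ c, u   [□-rule on 2 via uRu]
5. c ∧ b, u   [∧-rule on 4]
6. c, u   [∧-rule on 4]
7. b, u   [∧-rule on 5]
8. ¬□((c ∧ b) ∧ c), v   [¬□-rule on 3: fresh world v, uRv]
9. (c ∧ b) ∧ c, v   [□-rule on 2 via uRv]
10. c ∧ b, v   [∧-rule on 9]
11. c, v   [∧-rule on 9]
12. b, v   [∧-rule on 10]
13. ¬((c ∧ b) ∧ c), w   [¬□-rule on 8: fresh world w, vRw]
14. (c ∧ b) ∧ c, w   [□-rule on 2 via uRw]
15. c ∧ b, w   [∧-rule on 14]
16. c, w   [∧-rule on 14]
17. b, w   [∧-rule on 15]
18. ¬(c ∧ b), w   [¬∧-rule on 13 (branches; this branch)]
19. ¬b, w   [¬∧-rule on 18 (branches; this branch)]
Accessibility: uRu, uRv, uRw, vRv, vRw, wRw
Branch closes: b and ¬b both at w.
(One branch shown.) All branches close.

Unsatisfiable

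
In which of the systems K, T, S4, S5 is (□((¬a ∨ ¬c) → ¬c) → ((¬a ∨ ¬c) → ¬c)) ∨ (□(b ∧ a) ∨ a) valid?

T, S4, S5

K-tableau for the negation ¬((□((¬a ∨ ¬c) → ¬c) → ((¬a ∨ ¬c) → ¬c)) ∨ (□(b ∧ a) ∨ a)):
1. ¬((□((¬a ∨ ¬c) → ¬c) → ((¬a ∨ ¬c) → ¬c)) ∨ (□(b ∧ a) ∨ a)), 0
2. ¬(□((¬a ∨ ¬c) → ¬c) → ((¬a ∨ ¬c) → ¬c)), 0   [¬∨-rule on 1]
3. ¬(□(b ∧ a) ∨ a), 0   [¬∨-rule on 1]
4. □((¬a ∨ ¬c) → ¬c), 0   [¬→-rule on 2]
5. ¬((¬a ∨ ¬c) → ¬c), 0   [¬→-rule on 2]
6. ¬□(b ∧ a), 0   [¬∨-rule on 3]
7. ¬a, 0   [¬∨-rule on 3]
8. ¬a ∨ ¬c, 0   [¬→-rule on 5]
9. c, 0   [¬→-rule on 5]
10. ¬(b ∧ a), 1   [¬□-rule on 6: fresh world 1, 0R1]
11. (¬a ∨ ¬c) → ¬c, 1   [□-rule on 4 via 0R1]
12. ¬a, 1   [¬∧-rule on 10 (branches; this branch)]
13. ¬c, 1   [→-rule on 11 (branches; this branch)]
Accessibility: 0R1
Complete open branch: countermodel on a K-frame, so not valid in K.
T-tableau for the negation ¬((□((¬a ∨ ¬c) → ¬c) → ((¬a ∨ ¬c) → ¬c)) ∨ (□(b ∧ a) ∨ a)):
1. ¬((□((¬a ∨ ¬c) → ¬c) → ((¬a ∨ ¬c) → ¬c)) ∨ (□(b ∧ a) ∨ a)), 0
2. ¬(□((¬a ∨ ¬c) → ¬c) → ((¬a ∨ ¬c) → ¬c)), 0   [¬∨-rule on 1]
3. ¬(□(b ∧ a) ∨ a), 0   [¬∨-rule on 1]
4. □((¬a ∨ ¬c) → ¬c), 0   [¬→-rule on 2]
5. ¬((¬a ∨ ¬c) → ¬c), 0   [¬→-rule on 2]
6. ¬□(b ∧ a), 0   [¬∨-rule on 3]
7. ¬a, 0   [¬∨-rule on 3]
8. ¬a ∨ ¬c, 0   [¬→-rule on 5]
9. c, 0   [¬→-rule on 5]
10. (¬a ∨ ¬c) → ¬c, 0   [□-rule on 4 via 0R0]
11. ¬(¬a ∨ ¬c), 0   [→-rule on 10 (branches; this branch)]
12. a, 0   [¬∨-rule on 11]
Accessibility: 0R0
Branch closes: a and ¬a both at 0.
Every branch closes (one shown): valid in T, hence also in S4, S5 (every theorem of T is a theorem of S4 and S5).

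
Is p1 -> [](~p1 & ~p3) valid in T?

Invalid (countermodel exists)

Tableau for the negation ~(p1 -> [](~p1 & ~p3)):
1. ~(p1 -> [](~p1 & ~p3)), u
2. p1, u
3. ~[](~p1 & ~p3), u
4. ~(~p1 & ~p3), v
5. p3, v
Accessibility: uRu, uRv, vRv
The negation has an open branch (countermodel exists).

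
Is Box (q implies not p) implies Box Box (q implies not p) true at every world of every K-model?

Tableau for the negation not (Box (q implies not p) implies Box Box (q implies not p)):
1. not (Box (q implies not p) implies Box Box (q implies not p)), 0
2. Box (q implies not p), 0   [neg-implies-rule on 1]
3. not Box Box (q implies not p), 0   [neg-implies-rule on 1]
4. not Box (q implies not p), 1   [neg-Box-rule on 3: fresh world 1, 0R1]
5. q implies not p, 1   [Box-rule on 2 via 0R1]
6. not p, 1   [implies-rule on 5 (branches; this branch)]
7. not (q implies not p), 2   [neg-Box-rule on 4: fresh world 2, 1R2]
8. q, 2   [neg-implies-rule on 7]
9. p, 2   [neg-implies-rule on 7]
Accessibility: 0R1, 1R2
The negation has an open branch (countermodel exists).

No, not valid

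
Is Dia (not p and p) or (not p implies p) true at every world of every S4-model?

Invalid (countermodel exists)

Tableau for the negation not (Dia (not p and p) or (not p implies p)):
1. not (Dia (not p and p) or (not p implies p)), u
2. not Dia (not p and p), u
3. not (not p implies p), u
4. not p, u
5. not (not p and p), u
Accessibility: uRu
The negation has an open branch (countermodel exists).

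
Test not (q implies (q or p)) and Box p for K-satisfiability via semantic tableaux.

1. not (q implies (q or p)) and Box p, u
2. not (q implies (q or p)), u
3. Box p, u
4. q, u
5. not (q or p), u
6. not q, u
7. not p, u
Branch closes: q and not q both at u.
Every branch closes; the branch above is one of them.

Unsatisfiable (every branch closes)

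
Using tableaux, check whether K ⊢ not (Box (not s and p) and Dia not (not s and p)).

Tableau for the negation Box (not s and p) and Dia not (not s and p):
1. Box (not s and p) and Dia not (not s and p), w0
2. Box (not s and p), w0   [and-rule on 1]
3. Dia not (not s and p), w0   [and-rule on 1]
4. not (not s and p), w1   [Dia-rule on 3: fresh world w1, w0Rw1]
5. not s and p, w1   [Box-rule on 2 via w0Rw1]
6. not s, w1   [and-rule on 5]
7. p, w1   [and-rule on 5]
8. not p, w1   [neg-and-rule on 4 (branches; this branch)]
Accessibility: w0Rw1
Branch closes: p and not p both at w1.
All branches of the negation close; one closing branch shown above.

Valid in K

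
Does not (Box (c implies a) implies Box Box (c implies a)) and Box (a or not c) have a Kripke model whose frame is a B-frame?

Satisfiable (open branch found)

1. not (Box (c implies a) implies Box Box (c implies a)) and Box (a or not c), 0
2. not (Box (c implies a) implies Box Box (c implies a)), 0
3. Box (a or not c), 0
4. Box (c implies a), 0
5. not Box Box (c implies a), 0
6. a or not c, 0
7. c implies a, 0
8. not c, 0
9. a, 0
10. not Box (c implies a), 1
11. a or not c, 1
12. c implies a, 1
13. not c, 1
14. a, 1
15. not (c implies a), 2
16. c, 2
17. not a, 2
Accessibility: 0R0, 0R1, 1R0, 1R1, 1R2, 2R1, 2R2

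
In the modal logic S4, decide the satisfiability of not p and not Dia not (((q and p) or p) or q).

Satisfiable

1. not p and not Dia not (((q and p) or p) or q), 0
2. not p, 0
3. not Dia not (((q and p) or p) or q), 0
4. ((q and p) or p) or q, 0
5. q, 0
Accessibility: 0R0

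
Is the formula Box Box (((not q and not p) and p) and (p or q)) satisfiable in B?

Unsatisfiable (every branch closes)

1. Box Box (((not q and not p) and p) and (p or q)), w0
2. Box (((not q and not p) and p) and (p or q)), w0   [Box-rule on 1 via w0Rw0]
3. ((not q and not p) and p) and (p or q), w0   [Box-rule on 2 via w0Rw0]
4. (not q and not p) and p, w0   [and-rule on 3]
5. p or q, w0   [and-rule on 3]
6. not q and not p, w0   [and-rule on 4]
7. p, w0   [and-rule on 4]
8. not q, w0   [and-rule on 6]
9. not p, w0   [and-rule on 6]
Accessibility: w0Rw0
Branch closes: p and not p both at w0.
Every branch closes; the branch above is one of them.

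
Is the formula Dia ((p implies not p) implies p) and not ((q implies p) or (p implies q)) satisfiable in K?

Unsatisfiable

1. Dia ((p implies not p) implies p) and not ((q implies p) or (p implies q)), 0
2. Dia ((p implies not p) implies p), 0
3. not ((q implies p) or (p implies q)), 0
4. not (q implies p), 0
5. not (p implies q), 0
6. q, 0
7. not p, 0
8. p, 0
9. not q, 0
Branch closes: p and not p both at 0.
All branches of the tableau close; one closing branch shown above.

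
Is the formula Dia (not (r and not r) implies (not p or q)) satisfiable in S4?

Satisfiable

1. Dia (not (r and not r) implies (not p or q)), u
2. not (r and not r) implies (not p or q), v
3. not p or q, v
4. q, v
Accessibility: uRu, uRv, vRv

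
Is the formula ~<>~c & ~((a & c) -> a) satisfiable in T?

1. ~<>~c & ~((a & c) -> a), 0
2. ~<>~c, 0
3. ~((a & c) -> a), 0
4. a & c, 0
5. ~a, 0
6. a, 0
7. c, 0
Accessibility: 0R0
Branch closes: a and ~a both at 0.
Every branch closes; the branch above is one of them.

No, unsatisfiable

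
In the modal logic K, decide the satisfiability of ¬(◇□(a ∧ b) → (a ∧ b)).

1. ¬(◇□(a ∧ b) → (a ∧ b)), u
2. ◇□(a ∧ b), u   [¬→-rule on 1]
3. ¬(a ∧ b), u   [¬→-rule on 1]
4. ¬b, u   [¬∧-rule on 3 (branches; this branch)]
5. □(a ∧ b), v   [◇-rule on 2: fresh world v, uRv]
Accessibility: uRv

Yes, satisfiable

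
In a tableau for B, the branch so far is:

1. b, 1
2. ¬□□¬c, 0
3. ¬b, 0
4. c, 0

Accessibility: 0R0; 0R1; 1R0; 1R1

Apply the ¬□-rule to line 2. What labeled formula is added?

a fresh world 2 with 0R2, and ¬□¬c at 2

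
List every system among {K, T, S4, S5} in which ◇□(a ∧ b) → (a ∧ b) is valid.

S5-tableau for the negation ¬(◇□(a ∧ b) → (a ∧ b)):
1. ¬(◇□(a ∧ b) → (a ∧ b)), w0
2. ◇□(a ∧ b), w0
3. ¬(a ∧ b), w0
4. ¬b, w0
5. □(a ∧ b), w1
6. a ∧ b, w0
7. a, w0
8. b, w0
Accessibility: w0Rw0, w0Rw1, w1Rw0, w1Rw1
Branch closes: b and ¬b both at w0.
Every branch closes (one shown): valid in S5.
S4-tableau for the negation ¬(◇□(a ∧ b) → (a ∧ b)):
1. ¬(◇□(a ∧ b) → (a ∧ b)), w0
2. ◇□(a ∧ b), w0
3. ¬(a ∧ b), w0
4. ¬b, w0
5. □(a ∧ b), w1
6. a ∧ b, w1
7. a, w1
8. b, w1
Accessibility: w0Rw0, w0Rw1, w1Rw1
Complete open branch: countermodel on an S4-frame, so not valid in S4, nor in K, T (the same frame is also a K-frame and a T-frame).

S5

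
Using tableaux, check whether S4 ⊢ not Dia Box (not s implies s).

No, not valid

Tableau for the negation Dia Box (not s implies s):
1. Dia Box (not s implies s), u
2. Box (not s implies s), v
3. not s implies s, v
4. s, v
Accessibility: uRu, uRv, vRv
The negation has an open branch (countermodel exists).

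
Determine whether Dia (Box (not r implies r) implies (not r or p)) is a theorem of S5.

Not valid

Tableau for the negation not Dia (Box (not r implies r) implies (not r or p)):
1. not Dia (Box (not r implies r) implies (not r or p)), 0
2. not (Box (not r implies r) implies (not r or p)), 0   [neg-Dia-rule on 1 via 0R0]
3. Box (not r implies r), 0   [neg-implies-rule on 2]
4. not (not r or p), 0   [neg-implies-rule on 2]
5. r, 0   [neg-or-rule on 4]
6. not p, 0   [neg-or-rule on 4]
7. not r implies r, 0   [Box-rule on 3 via 0R0]
Accessibility: 0R0
The negation has an open branch (countermodel exists).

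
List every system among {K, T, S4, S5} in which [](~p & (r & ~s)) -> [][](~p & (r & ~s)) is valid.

S4, S5

S4-tableau for the negation ~([](~p & (r & ~s)) -> [][](~p & (r & ~s))):
1. ~([](~p & (r & ~s)) -> [][](~p & (r & ~s))), u
2. [](~p & (r & ~s)), u
3. ~[][](~p & (r & ~s)), u
4. ~p & (r & ~s), u
5. ~p, u
6. r & ~s, u
7. r, u
8. ~s, u
9. ~[](~p & (r & ~s)), v
10. ~p & (r & ~s), v
11. ~p, v
12. r & ~s, v
13. r, v
14. ~s, v
15. ~(~p & (r & ~s)), w
16. ~p & (r & ~s), w
17. ~p, w
18. r & ~s, w
19. r, w
20. ~s, w
21. ~(r & ~s), w
22. s, w
Accessibility: uRu, uRv, uRw, vRv, vRw, wRw
Branch closes: s and ~s both at w.
Every branch closes (one shown): valid in S4, hence also in S5 (every theorem of S4 is a theorem of S5).
T-tableau for the negation ~([](~p & (r & ~s)) -> [][](~p & (r & ~s))):
1. ~([](~p & (r & ~s)) -> [][](~p & (r & ~s))), u
2. [](~p & (r & ~s)), u
3. ~[][](~p & (r & ~s)), u
4. ~p & (r & ~s), u
5. ~p, u
6. r & ~s, u
7. r, u
8. ~s, u
9. ~[](~p & (r & ~s)), v
10. ~p & (r & ~s), v
11. ~p, v
12. r & ~s, v
13. r, v
14. ~s, v
15. ~(~p & (r & ~s)), w
16. ~(r & ~s), w
17. s, w
Accessibility: uRu, uRv, vRv, vRw, wRw
Complete open branch: countermodel on a T-frame, so not valid in T, nor in K (the same frame is also a K-frame).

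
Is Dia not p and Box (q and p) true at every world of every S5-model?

Not valid

Tableau for the negation not (Dia not p and Box (q and p)):
1. not (Dia not p and Box (q and p)), 0
2. not Box (q and p), 0
3. not (q and p), 1
4. not p, 1
Accessibility: 0R0, 0R1, 1R0, 1R1
The negation has an open branch (countermodel exists).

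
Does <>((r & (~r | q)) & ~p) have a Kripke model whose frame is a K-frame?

Satisfiable

1. <>((r & (~r | q)) & ~p), w0
2. (r & (~r | q)) & ~p, w1   [<>-rule on 1: fresh world w1, w0Rw1]
3. r & (~r | q), w1   [&-rule on 2]
4. ~p, w1   [&-rule on 2]
5. r, w1   [&-rule on 3]
6. ~r | q, w1   [&-rule on 3]
7. q, w1   [|-rule on 6 (branches; this branch)]
Accessibility: w0Rw1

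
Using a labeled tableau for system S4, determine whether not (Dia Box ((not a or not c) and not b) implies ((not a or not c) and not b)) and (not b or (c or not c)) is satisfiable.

1. not (Dia Box ((not a or not c) and not b) implies ((not a or not c) and not b)) and (not b or (c or not c)), w0
2. not (Dia Box ((not a or not c) and not b) implies ((not a or not c) and not b)), w0   [and-rule on 1]
3. not b or (c or not c), w0   [and-rule on 1]
4. Dia Box ((not a or not c) and not b), w0   [neg-implies-rule on 2]
5. not ((not a or not c) and not b), w0   [neg-implies-rule on 2]
6. c or not c, w0   [or-rule on 3 (branches; this branch)]
7. b, w0   [neg-and-rule on 5 (branches; this branch)]
8. not c, w0   [or-rule on 6 (branches; this branch)]
9. Box ((not a or not c) and not b), w1   [Dia-rule on 4: fresh world w1, w0Rw1]
10. (not a or not c) and not b, w1   [Box-rule on 9 via w1Rw1]
11. not a or not c, w1   [and-rule on 10]
12. not b, w1   [and-rule on 10]
13. not c, w1   [or-rule on 11 (branches; this branch)]
Accessibility: w0Rw0, w0Rw1, w1Rw1

Yes, satisfiable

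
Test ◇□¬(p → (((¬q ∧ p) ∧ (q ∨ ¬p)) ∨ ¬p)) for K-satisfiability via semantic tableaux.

Satisfiable (open branch found)

1. ◇□¬(p → (((¬q ∧ p) ∧ (q ∨ ¬p)) ∨ ¬p)), 0
2. □¬(p → (((¬q ∧ p) ∧ (q ∨ ¬p)) ∨ ¬p)), 1   [◇-rule on 1: fresh world 1, 0R1]
Accessibility: 0R1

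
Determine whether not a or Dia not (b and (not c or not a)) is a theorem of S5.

Not valid

Tableau for the negation not (not a or Dia not (b and (not c or not a))):
1. not (not a or Dia not (b and (not c or not a))), u
2. a, u   [neg-or-rule on 1]
3. not Dia not (b and (not c or not a)), u   [neg-or-rule on 1]
4. b and (not c or not a), u   [neg-Dia-rule on 3 via uRu]
5. b, u   [and-rule on 4]
6. not c or not a, u   [and-rule on 4]
7. not c, u   [or-rule on 6 (branches; this branch)]
Accessibility: uRu
The negation has an open branch (countermodel exists).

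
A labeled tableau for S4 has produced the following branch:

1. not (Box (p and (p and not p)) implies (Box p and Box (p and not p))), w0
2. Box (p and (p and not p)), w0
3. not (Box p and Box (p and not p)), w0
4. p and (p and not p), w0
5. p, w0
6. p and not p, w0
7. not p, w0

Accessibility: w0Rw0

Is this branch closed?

Both p and not p appear at w0.

Closed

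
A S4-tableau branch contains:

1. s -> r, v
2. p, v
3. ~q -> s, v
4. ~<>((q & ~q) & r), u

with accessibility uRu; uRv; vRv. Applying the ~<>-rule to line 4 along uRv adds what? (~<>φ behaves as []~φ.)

~<>φ behaves as []~φ: propagate the negated body to each accessible world.

~((q & ~q) & r), v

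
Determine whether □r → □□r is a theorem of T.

Tableau for the negation ¬(□r → □□r):
1. ¬(□r → □□r), w0
2. □r, w0
3. ¬□□r, w0
4. r, w0
5. ¬□r, w1
6. r, w1
7. ¬r, w2
Accessibility: w0Rw0, w0Rw1, w1Rw1, w1Rw2, w2Rw2
The negation has an open branch (countermodel exists).

No, not valid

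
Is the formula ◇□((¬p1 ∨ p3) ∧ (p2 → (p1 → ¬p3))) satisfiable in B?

1. ◇□((¬p1 ∨ p3) ∧ (p2 → (p1 → ¬p3))), 0
2. □((¬p1 ∨ p3) ∧ (p2 → (p1 → ¬p3))), 1   [◇-rule on 1: fresh world 1, 0R1]
3. (¬p1 ∨ p3) ∧ (p2 → (p1 → ¬p3)), 0   [□-rule on 2 via 1R0]
4. ¬p1 ∨ p3, 0   [∧-rule on 3]
5. p2 → (p1 → ¬p3), 0   [∧-rule on 3]
6. (¬p1 ∨ p3) ∧ (p2 → (p1 → ¬p3)), 1   [□-rule on 2 via 1R1]
7. ¬p1 ∨ p3, 1   [∧-rule on 6]
8. p2 → (p1 → ¬p3), 1   [∧-rule on 6]
9. p3, 0   [∨-rule on 4 (branches; this branch)]
10. p1 → ¬p3, 0   [→-rule on 5 (branches; this branch)]
11. p3, 1   [∨-rule on 7 (branches; this branch)]
12. p1 → ¬p3, 1   [→-rule on 8 (branches; this branch)]
13. ¬p1, 0   [→-rule on 10 (branches; this branch)]
14. ¬p1, 1   [→-rule on 12 (branches; this branch)]
Accessibility: 0R0, 0R1, 1R0, 1R1

Satisfiable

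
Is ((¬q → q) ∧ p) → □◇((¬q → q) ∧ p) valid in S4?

Not valid

Tableau for the negation ¬(((¬q → q) ∧ p) → □◇((¬q → q) ∧ p)):
1. ¬(((¬q → q) ∧ p) → □◇((¬q → q) ∧ p)), u
2. (¬q → q) ∧ p, u
3. ¬□◇((¬q → q) ∧ p), u
4. ¬q → q, u
5. p, u
6. q, u
7. ¬◇((¬q → q) ∧ p), v
8. ¬((¬q → q) ∧ p), v
9. ¬p, v
Accessibility: uRu, uRv, vRv
The negation has an open branch (countermodel exists).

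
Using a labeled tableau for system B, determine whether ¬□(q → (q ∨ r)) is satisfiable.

1. ¬□(q → (q ∨ r)), u
2. ¬(q → (q ∨ r)), v
3. q, v
4. ¬(q ∨ r), v
5. ¬q, v
6. ¬r, v
Accessibility: uRu, uRv, vRu, vRv
Branch closes: q and ¬q both at v.
(One branch shown.) All branches close.

Unsatisfiable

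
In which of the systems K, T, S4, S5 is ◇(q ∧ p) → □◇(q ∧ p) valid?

S5-tableau for the negation ¬(◇(q ∧ p) → □◇(q ∧ p)):
1. ¬(◇(q ∧ p) → □◇(q ∧ p)), w0
2. ◇(q ∧ p), w0
3. ¬□◇(q ∧ p), w0
4. q ∧ p, w1
5. q, w1
6. p, w1
7. ¬◇(q ∧ p), w2
8. ¬(q ∧ p), w0
9. ¬(q ∧ p), w1
10. ¬(q ∧ p), w2
11. ¬p, w0
12. ¬p, w1
Accessibility: w0Rw0, w0Rw1, w0Rw2, w1Rw0, w1Rw1, w1Rw2, w2Rw0, w2Rw1, w2Rw2
Branch closes: p and ¬p both at w1.
Every branch closes (one shown): valid in S5.
S4-tableau for the negation ¬(◇(q ∧ p) → □◇(q ∧ p)):
1. ¬(◇(q ∧ p) → □◇(q ∧ p)), w0
2. ◇(q ∧ p), w0
3. ¬□◇(q ∧ p), w0
4. q ∧ p, w1
5. q, w1
6. p, w1
7. ¬◇(q ∧ p), w2
8. ¬(q ∧ p), w2
9. ¬p, w2
Accessibility: w0Rw0, w0Rw1, w0Rw2, w1Rw1, w2Rw2
Complete open branch: countermodel on an S4-frame, so not valid in S4, nor in K, T (the same frame is also a K-frame and a T-frame).

S5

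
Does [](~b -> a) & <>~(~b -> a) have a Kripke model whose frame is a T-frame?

No, unsatisfiable

1. [](~b -> a) & <>~(~b -> a), u
2. [](~b -> a), u   [&-rule on 1]
3. <>~(~b -> a), u   [&-rule on 1]
4. ~b -> a, u   [[]-rule on 2 via uRu]
5. a, u   [->-rule on 4 (branches; this branch)]
6. ~(~b -> a), v   [<>-rule on 3: fresh world v, uRv]
7. ~b, v   [~->-rule on 6]
8. ~a, v   [~->-rule on 6]
9. ~b -> a, v   [[]-rule on 2 via uRv]
10. a, v   [->-rule on 9 (branches; this branch)]
Accessibility: uRu, uRv, vRv
Branch closes: a and ~a both at v.
Every branch closes; the branch above is one of them.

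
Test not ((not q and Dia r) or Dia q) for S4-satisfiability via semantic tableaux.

Satisfiable (open branch found)

1. not ((not q and Dia r) or Dia q), u
2. not (not q and Dia r), u
3. not Dia q, u
4. not q, u
5. not Dia r, u
6. not r, u
Accessibility: uRu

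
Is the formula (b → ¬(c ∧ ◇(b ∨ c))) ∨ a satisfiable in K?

Satisfiable

1. (b → ¬(c ∧ ◇(b ∨ c))) ∨ a, w0
2. a, w0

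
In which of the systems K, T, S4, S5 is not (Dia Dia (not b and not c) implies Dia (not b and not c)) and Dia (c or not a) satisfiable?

K, T

S4-tableau for the formula:
1. not (Dia Dia (not b and not c) implies Dia (not b and not c)) and Dia (c or not a), w0
2. not (Dia Dia (not b and not c) implies Dia (not b and not c)), w0
3. Dia (c or not a), w0
4. Dia Dia (not b and not c), w0
5. not Dia (not b and not c), w0
6. not (not b and not c), w0
7. c, w0
8. c or not a, w1
9. not (not b and not c), w1
10. not a, w1
11. c, w1
12. Dia (not b and not c), w2
13. not (not b and not c), w2
14. c, w2
15. not b and not c, w3
16. not b, w3
17. not c, w3
18. not (not b and not c), w3
19. c, w3
Accessibility: w0Rw0, w0Rw1, w0Rw2, w0Rw3, w1Rw1, w2Rw2, w2Rw3, w3Rw3
Branch closes: c and not c both at w3.
Every branch closes (one shown): unsatisfiable in S4, hence also in S5 (every S5-frame is an S4-frame).
T-tableau for the formula:
1. not (Dia Dia (not b and not c) implies Dia (not b and not c)) and Dia (c or not a), w0
2. not (Dia Dia (not b and not c) implies Dia (not b and not c)), w0
3. Dia (c or not a), w0
4. Dia Dia (not b and not c), w0
5. not Dia (not b and not c), w0
6. not (not b and not c), w0
7. c, w0
8. c or not a, w1
9. not (not b and not c), w1
10. not a, w1
11. c, w1
12. Dia (not b and not c), w2
13. not (not b and not c), w2
14. c, w2
15. not b and not c, w3
16. not b, w3
17. not c, w3
Accessibility: w0Rw0, w0Rw1, w0Rw2, w1Rw1, w2Rw2, w2Rw3, w3Rw3
Complete open branch: satisfiable in T, hence also in K (this T-model is also a K-model).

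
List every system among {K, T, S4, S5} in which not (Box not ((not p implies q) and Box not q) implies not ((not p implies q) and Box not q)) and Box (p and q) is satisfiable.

K

T-tableau for the formula:
1. not (Box not ((not p implies q) and Box not q) implies not ((not p implies q) and Box not q)) and Box (p and q), 0
2. not (Box not ((not p implies q) and Box not q) implies not ((not p implies q) and Box not q)), 0   [and-rule on 1]
3. Box (p and q), 0   [and-rule on 1]
4. Box not ((not p implies q) and Box not q), 0   [neg-implies-rule on 2]
5. (not p implies q) and Box not q, 0   [neg-implies-rule on 2]
6. not p implies q, 0   [and-rule on 5]
7. Box not q, 0   [and-rule on 5]
8. p and q, 0   [Box-rule on 3 via 0R0]
9. p, 0   [and-rule on 8]
10. q, 0   [and-rule on 8]
11. not ((not p implies q) and Box not q), 0   [Box-rule on 4 via 0R0]
12. not q, 0   [Box-rule on 7 via 0R0]
Accessibility: 0R0
Branch closes: q and not q both at 0.
Every branch closes (one shown): unsatisfiable in T, hence also in S4, S5 (every S4/S5-frame is a T-frame).
K-tableau for the formula:
1. not (Box not ((not p implies q) and Box not q) implies not ((not p implies q) and Box not q)) and Box (p and q), 0
2. not (Box not ((not p implies q) and Box not q) implies not ((not p implies q) and Box not q)), 0   [and-rule on 1]
3. Box (p and q), 0   [and-rule on 1]
4. Box not ((not p implies q) and Box not q), 0   [neg-implies-rule on 2]
5. (not p implies q) and Box not q, 0   [neg-implies-rule on 2]
6. not p implies q, 0   [and-rule on 5]
7. Box not q, 0   [and-rule on 5]
8. q, 0   [implies-rule on 6 (branches; this branch)]
Complete open branch: satisfiable in K.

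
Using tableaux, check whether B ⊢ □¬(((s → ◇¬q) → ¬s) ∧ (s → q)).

Tableau for the negation ¬□¬(((s → ◇¬q) → ¬s) ∧ (s → q)):
1. ¬□¬(((s → ◇¬q) → ¬s) ∧ (s → q)), w0
2. ((s → ◇¬q) → ¬s) ∧ (s → q), w1
3. (s → ◇¬q) → ¬s, w1
4. s → q, w1
5. ¬s, w1
6. q, w1
Accessibility: w0Rw0, w0Rw1, w1Rw0, w1Rw1
The negation has an open branch (countermodel exists).

No, not valid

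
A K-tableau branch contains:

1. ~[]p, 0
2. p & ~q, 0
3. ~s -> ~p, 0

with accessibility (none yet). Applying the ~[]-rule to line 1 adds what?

a fresh world 1 with 0R1, and ~p at 1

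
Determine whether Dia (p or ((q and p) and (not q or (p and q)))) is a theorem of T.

Not valid

Tableau for the negation not Dia (p or ((q and p) and (not q or (p and q)))):
1. not Dia (p or ((q and p) and (not q or (p and q)))), 0
2. not (p or ((q and p) and (not q or (p and q)))), 0
3. not p, 0
4. not ((q and p) and (not q or (p and q))), 0
5. not (not q or (p and q)), 0
6. q, 0
7. not (p and q), 0
Accessibility: 0R0
The negation has an open branch (countermodel exists).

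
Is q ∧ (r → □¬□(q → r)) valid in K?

Tableau for the negation ¬(q ∧ (r → □¬□(q → r))):
1. ¬(q ∧ (r → □¬□(q → r))), 0
2. ¬(r → □¬□(q → r)), 0
3. r, 0
4. ¬□¬□(q → r), 0
5. □(q → r), 1
Accessibility: 0R1
The negation has an open branch (countermodel exists).

No, not valid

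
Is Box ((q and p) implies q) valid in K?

Tableau for the negation not Box ((q and p) implies q):
1. not Box ((q and p) implies q), w0
2. not ((q and p) implies q), w1
3. q and p, w1
4. not q, w1
5. q, w1
6. p, w1
Accessibility: w0Rw1
Branch closes: q and not q both at w1.
Every branch of the negation's tableau closes; the branch above is one of them.

Valid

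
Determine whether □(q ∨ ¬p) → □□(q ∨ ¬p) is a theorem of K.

Tableau for the negation ¬(□(q ∨ ¬p) → □□(q ∨ ¬p)):
1. ¬(□(q ∨ ¬p) → □□(q ∨ ¬p)), u
2. □(q ∨ ¬p), u   [¬→-rule on 1]
3. ¬□□(q ∨ ¬p), u   [¬→-rule on 1]
4. ¬□(q ∨ ¬p), v   [¬□-rule on 3: fresh world v, uRv]
5. q ∨ ¬p, v   [□-rule on 2 via uRv]
6. ¬p, v   [∨-rule on 5 (branches; this branch)]
7. ¬(q ∨ ¬p), w   [¬□-rule on 4: fresh world w, vRw]
8. ¬q, w   [¬∨-rule on 7]
9. p, w   [¬∨-rule on 7]
Accessibility: uRv, vRw
The negation has an open branch (countermodel exists).

Invalid (countermodel exists)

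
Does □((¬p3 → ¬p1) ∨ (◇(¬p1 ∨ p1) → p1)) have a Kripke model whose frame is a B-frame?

1. □((¬p3 → ¬p1) ∨ (◇(¬p1 ∨ p1) → p1)), 0
2. (¬p3 → ¬p1) ∨ (◇(¬p1 ∨ p1) → p1), 0   [□-rule on 1 via 0R0]
3. ◇(¬p1 ∨ p1) → p1, 0   [∨-rule on 2 (branches; this branch)]
4. p1, 0   [→-rule on 3 (branches; this branch)]
Accessibility: 0R0

Satisfiable (open branch found)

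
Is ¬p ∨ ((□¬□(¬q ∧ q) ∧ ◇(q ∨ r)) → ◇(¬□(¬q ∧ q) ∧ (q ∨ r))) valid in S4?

Tableau for the negation ¬(¬p ∨ ((□¬□(¬q ∧ q) ∧ ◇(q ∨ r)) → ◇(¬□(¬q ∧ q) ∧ (q ∨ r)))):
1. ¬(¬p ∨ ((□¬□(¬q ∧ q) ∧ ◇(q ∨ r)) → ◇(¬□(¬q ∧ q) ∧ (q ∨ r)))), u
2. p, u
3. ¬((□¬□(¬q ∧ q) ∧ ◇(q ∨ r)) → ◇(¬□(¬q ∧ q) ∧ (q ∨ r))), u
4. □¬□(¬q ∧ q) ∧ ◇(q ∨ r), u
5. ¬◇(¬□(¬q ∧ q) ∧ (q ∨ r)), u
6. □¬□(¬q ∧ q), u
7. ◇(q ∨ r), u
8. ¬(¬□(¬q ∧ q) ∧ (q ∨ r)), u
9. ¬□(¬q ∧ q), u
10. ¬(q ∨ r), u
11. ¬q, u
12. ¬r, u
13. q ∨ r, v
14. ¬(¬□(¬q ∧ q) ∧ (q ∨ r)), v
15. ¬□(¬q ∧ q), v
16. r, v
17. □(¬q ∧ q), v
18. ¬q ∧ q, v
19. ¬q, v
20. q, v
Accessibility: uRu, uRv, vRv
Branch closes: q and ¬q both at v.
Every branch of the negation's tableau closes; the branch above is one of them.

Valid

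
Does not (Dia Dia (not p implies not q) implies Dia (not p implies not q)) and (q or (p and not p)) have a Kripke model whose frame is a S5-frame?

Unsatisfiable (every branch closes)

1. not (Dia Dia (not p implies not q) implies Dia (not p implies not q)) and (q or (p and not p)), w0
2. not (Dia Dia (not p implies not q) implies Dia (not p implies not q)), w0
3. q or (p and not p), w0
4. Dia Dia (not p implies not q), w0
5. not Dia (not p implies not q), w0
6. not (not p implies not q), w0
7. not p, w0
8. q, w0
9. Dia (not p implies not q), w1
10. not (not p implies not q), w1
11. not p, w1
12. q, w1
13. not p implies not q, w2
14. not (not p implies not q), w2
15. not p, w2
16. q, w2
17. not q, w2
Accessibility: w0Rw0, w0Rw1, w0Rw2, w1Rw0, w1Rw1, w1Rw2, w2Rw0, w2Rw1, w2Rw2
Branch closes: q and not q both at w2.
(One branch shown.) All branches close.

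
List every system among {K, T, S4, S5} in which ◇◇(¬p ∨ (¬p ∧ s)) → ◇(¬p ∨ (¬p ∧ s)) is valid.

S4-tableau for the negation ¬(◇◇(¬p ∨ (¬p ∧ s)) → ◇(¬p ∨ (¬p ∧ s))):
1. ¬(◇◇(¬p ∨ (¬p ∧ s)) → ◇(¬p ∨ (¬p ∧ s))), u
2. ◇◇(¬p ∨ (¬p ∧ s)), u   [¬→-rule on 1]
3. ¬◇(¬p ∨ (¬p ∧ s)), u   [¬→-rule on 1]
4. ¬(¬p ∨ (¬p ∧ s)), u   [¬◇-rule on 3 via uRu]
5. p, u   [¬∨-rule on 4]
6. ¬(¬p ∧ s), u   [¬∨-rule on 4]
7. ¬s, u   [¬∧-rule on 6 (branches; this branch)]
8. ◇(¬p ∨ (¬p ∧ s)), v   [◇-rule on 2: fresh world v, uRv]
9. ¬(¬p ∨ (¬p ∧ s)), v   [¬◇-rule on 3 via uRv]
10. p, v   [¬∨-rule on 9]
11. ¬(¬p ∧ s), v   [¬∨-rule on 9]
12. ¬s, v   [¬∧-rule on 11 (branches; this branch)]
13. ¬p ∨ (¬p ∧ s), w   [◇-rule on 8: fresh world w, vRw]
14. ¬(¬p ∨ (¬p ∧ s)), w   [¬◇-rule on 3 via uRw]
15. p, w   [¬∨-rule on 14]
16. ¬(¬p ∧ s), w   [¬∨-rule on 14]
17. ¬p ∧ s, w   [∨-rule on 13 (branches; this branch)]
18. ¬p, w   [∧-rule on 17]
19. s, w   [∧-rule on 17]
Accessibility: uRu, uRv, uRw, vRv, vRw, wRw
Branch closes: p and ¬p both at w.
Every branch closes (one shown): valid in S4, hence also in S5 (every theorem of S4 is a theorem of S5).
T-tableau for the negation ¬(◇◇(¬p ∨ (¬p ∧ s)) → ◇(¬p ∨ (¬p ∧ s))):
1. ¬(◇◇(¬p ∨ (¬p ∧ s)) → ◇(¬p ∨ (¬p ∧ s))), u
2. ◇◇(¬p ∨ (¬p ∧ s)), u   [¬→-rule on 1]
3. ¬◇(¬p ∨ (¬p ∧ s)), u   [¬→-rule on 1]
4. ¬(¬p ∨ (¬p ∧ s)), u   [¬◇-rule on 3 via uRu]
5. p, u   [¬∨-rule on 4]
6. ¬(¬p ∧ s), u   [¬∨-rule on 4]
7. ¬s, u   [¬∧-rule on 6 (branches; this branch)]
8. ◇(¬p ∨ (¬p ∧ s)), v   [◇-rule on 2: fresh world v, uRv]
9. ¬(¬p ∨ (¬p ∧ s)), v   [¬◇-rule on 3 via uRv]
10. p, v   [¬∨-rule on 9]
11. ¬(¬p ∧ s), v   [¬∨-rule on 9]
12. ¬s, v   [¬∧-rule on 11 (branches; this branch)]
13. ¬p ∨ (¬p ∧ s), w   [◇-rule on 8: fresh world w, vRw]
14. ¬p ∧ s, w   [∨-rule on 13 (branches; this branch)]
15. ¬p, w   [∧-rule on 14]
16. s, w   [∧-rule on 14]
Accessibility: uRu, uRv, vRv, vRw, wRw
Complete open branch: countermodel on a T-frame, so not valid in T, nor in K (the same frame is also a K-frame).

S4, S5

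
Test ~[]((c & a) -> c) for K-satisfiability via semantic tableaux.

1. ~[]((c & a) -> c), 0
2. ~((c & a) -> c), 1
3. c & a, 1
4. ~c, 1
5. c, 1
6. a, 1
Accessibility: 0R1
Branch closes: c and ~c both at 1.
All branches of the tableau close; one closing branch shown above.

No, unsatisfiable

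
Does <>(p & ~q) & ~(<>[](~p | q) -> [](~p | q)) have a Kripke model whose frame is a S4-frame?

1. <>(p & ~q) & ~(<>[](~p | q) -> [](~p | q)), u
2. <>(p & ~q), u   [&-rule on 1]
3. ~(<>[](~p | q) -> [](~p | q)), u   [&-rule on 1]
4. <>[](~p | q), u   [~->-rule on 3]
5. ~[](~p | q), u   [~->-rule on 3]
6. p & ~q, v   [<>-rule on 2: fresh world v, uRv]
7. p, v   [&-rule on 6]
8. ~q, v   [&-rule on 6]
9. [](~p | q), w   [<>-rule on 4: fresh world w, uRw]
10. ~p | q, w   [[]-rule on 9 via wRw]
11. q, w   [|-rule on 10 (branches; this branch)]
12. ~(~p | q), x   [~[]-rule on 5: fresh world x, uRx]
13. p, x   [~|-rule on 12]
14. ~q, x   [~|-rule on 12]
Accessibility: uRu, uRv, uRw, uRx, vRv, wRw, xRx

Yes, satisfiable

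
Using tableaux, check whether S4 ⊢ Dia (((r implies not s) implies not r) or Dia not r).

Invalid (countermodel exists)

Tableau for the negation not Dia (((r implies not s) implies not r) or Dia not r):
1. not Dia (((r implies not s) implies not r) or Dia not r), 0
2. not (((r implies not s) implies not r) or Dia not r), 0   [neg-Dia-rule on 1 via 0R0]
3. not ((r implies not s) implies not r), 0   [neg-or-rule on 2]
4. not Dia not r, 0   [neg-or-rule on 2]
5. r implies not s, 0   [neg-implies-rule on 3]
6. r, 0   [neg-implies-rule on 3]
7. not s, 0   [implies-rule on 5 (branches; this branch)]
Accessibility: 0R0
The negation has an open branch (countermodel exists).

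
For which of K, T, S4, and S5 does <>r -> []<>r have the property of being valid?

S5-tableau for the negation ~(<>r -> []<>r):
1. ~(<>r -> []<>r), u
2. <>r, u   [~->-rule on 1]
3. ~[]<>r, u   [~->-rule on 1]
4. r, v   [<>-rule on 2: fresh world v, uRv]
5. ~<>r, w   [~[]-rule on 3: fresh world w, uRw]
6. ~r, u   [~<>-rule on 5 via wRu]
7. ~r, v   [~<>-rule on 5 via wRv]
Accessibility: uRu, uRv, uRw, vRu, vRv, vRw, wRu, wRv, wRw
Branch closes: r and ~r both at v.
Every branch closes (one shown): valid in S5.
S4-tableau for the negation ~(<>r -> []<>r):
1. ~(<>r -> []<>r), u
2. <>r, u   [~->-rule on 1]
3. ~[]<>r, u   [~->-rule on 1]
4. r, v   [<>-rule on 2: fresh world v, uRv]
5. ~<>r, w   [~[]-rule on 3: fresh world w, uRw]
6. ~r, w   [~<>-rule on 5 via wRw]
Accessibility: uRu, uRv, uRw, vRv, wRw
Complete open branch: countermodel on an S4-frame, so not valid in S4, nor in K, T (the same frame is also a K-frame and a T-frame).

S5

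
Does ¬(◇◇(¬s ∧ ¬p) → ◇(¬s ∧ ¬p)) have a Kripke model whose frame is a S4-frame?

1. ¬(◇◇(¬s ∧ ¬p) → ◇(¬s ∧ ¬p)), u
2. ◇◇(¬s ∧ ¬p), u   [¬→-rule on 1]
3. ¬◇(¬s ∧ ¬p), u   [¬→-rule on 1]
4. ¬(¬s ∧ ¬p), u   [¬◇-rule on 3 via uRu]
5. p, u   [¬∧-rule on 4 (branches; this branch)]
6. ◇(¬s ∧ ¬p), v   [◇-rule on 2: fresh world v, uRv]
7. ¬(¬s ∧ ¬p), v   [¬◇-rule on 3 via uRv]
8. p, v   [¬∧-rule on 7 (branches; this branch)]
9. ¬s ∧ ¬p, w   [◇-rule on 6: fresh world w, vRw]
10. ¬s, w   [∧-rule on 9]
11. ¬p, w   [∧-rule on 9]
12. ¬(¬s ∧ ¬p), w   [¬◇-rule on 3 via uRw]
13. p, w   [¬∧-rule on 12 (branches; this branch)]
Accessibility: uRu, uRv, uRw, vRv, vRw, wRw
Branch closes: p and ¬p both at w.
(One branch shown.) All branches close.

Unsatisfiable (every branch closes)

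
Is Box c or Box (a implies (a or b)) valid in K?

Tableau for the negation not (Box c or Box (a implies (a or b))):
1. not (Box c or Box (a implies (a or b))), 0
2. not Box c, 0   [neg-or-rule on 1]
3. not Box (a implies (a or b)), 0   [neg-or-rule on 1]
4. not c, 1   [neg-Box-rule on 2: fresh world 1, 0R1]
5. not (a implies (a or b)), 2   [neg-Box-rule on 3: fresh world 2, 0R2]
6. a, 2   [neg-implies-rule on 5]
7. not (a or b), 2   [neg-implies-rule on 5]
8. not a, 2   [neg-or-rule on 7]
9. not b, 2   [neg-or-rule on 7]
Accessibility: 0R1, 0R2
Branch closes: a and not a both at 2.
All branches of the negation close; one closing branch shown above.

Valid in K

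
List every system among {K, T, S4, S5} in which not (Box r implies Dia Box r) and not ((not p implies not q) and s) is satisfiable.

K

T-tableau for the formula:
1. not (Box r implies Dia Box r) and not ((not p implies not q) and s), w0
2. not (Box r implies Dia Box r), w0
3. not ((not p implies not q) and s), w0
4. Box r, w0
5. not Dia Box r, w0
6. r, w0
7. not Box r, w0
8. not (not p implies not q), w0
9. not p, w0
10. q, w0
11. not r, w1
12. r, w1
Accessibility: w0Rw0, w0Rw1, w1Rw1
Branch closes: r and not r both at w1.
Every branch closes (one shown): unsatisfiable in T, hence also in S4, S5 (every S4/S5-frame is a T-frame).
K-tableau for the formula:
1. not (Box r implies Dia Box r) and not ((not p implies not q) and s), w0
2. not (Box r implies Dia Box r), w0
3. not ((not p implies not q) and s), w0
4. Box r, w0
5. not Dia Box r, w0
6. not s, w0
Complete open branch: satisfiable in K.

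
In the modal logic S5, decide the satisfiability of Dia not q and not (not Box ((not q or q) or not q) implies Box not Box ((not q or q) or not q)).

1. Dia not q and not (not Box ((not q or q) or not q) implies Box not Box ((not q or q) or not q)), w0
2. Dia not q, w0
3. not (not Box ((not q or q) or not q) implies Box not Box ((not q or q) or not q)), w0
4. not Box ((not q or q) or not q), w0
5. not Box not Box ((not q or q) or not q), w0
6. not q, w1
7. not ((not q or q) or not q), w2
8. not (not q or q), w2
9. q, w2
10. not q, w2
Accessibility: w0Rw0, w0Rw1, w0Rw2, w1Rw0, w1Rw1, w1Rw2, w2Rw0, w2Rw1, w2Rw2
Branch closes: q and not q both at w2.
All branches of the tableau close; one closing branch shown above.

Unsatisfiable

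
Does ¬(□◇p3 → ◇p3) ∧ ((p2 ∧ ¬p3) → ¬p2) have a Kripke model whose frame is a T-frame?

1. ¬(□◇p3 → ◇p3) ∧ ((p2 ∧ ¬p3) → ¬p2), w0
2. ¬(□◇p3 → ◇p3), w0   [∧-rule on 1]
3. (p2 ∧ ¬p3) → ¬p2, w0   [∧-rule on 1]
4. □◇p3, w0   [¬→-rule on 2]
5. ¬◇p3, w0   [¬→-rule on 2]
6. ◇p3, w0   [□-rule on 4 via w0Rw0]
7. ¬p3, w0   [¬◇-rule on 5 via w0Rw0]
8. ¬(p2 ∧ ¬p3), w0   [→-rule on 3 (branches; this branch)]
9. ¬p2, w0   [¬∧-rule on 8 (branches; this branch)]
10. p3, w1   [◇-rule on 6: fresh world w1, w0Rw1]
11. ◇p3, w1   [□-rule on 4 via w0Rw1]
12. ¬p3, w1   [¬◇-rule on 5 via w0Rw1]
Accessibility: w0Rw0, w0Rw1, w1Rw1
Branch closes: p3 and ¬p3 both at w1.
Every branch closes; the branch above is one of them.

No, unsatisfiable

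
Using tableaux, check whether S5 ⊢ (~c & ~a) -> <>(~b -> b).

No, not valid

Tableau for the negation ~((~c & ~a) -> <>(~b -> b)):
1. ~((~c & ~a) -> <>(~b -> b)), w0
2. ~c & ~a, w0
3. ~<>(~b -> b), w0
4. ~c, w0
5. ~a, w0
6. ~(~b -> b), w0
7. ~b, w0
Accessibility: w0Rw0
The negation has an open branch (countermodel exists).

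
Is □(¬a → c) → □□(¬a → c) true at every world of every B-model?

Not valid

Tableau for the negation ¬(□(¬a → c) → □□(¬a → c)):
1. ¬(□(¬a → c) → □□(¬a → c)), w0
2. □(¬a → c), w0
3. ¬□□(¬a → c), w0
4. ¬a → c, w0
5. c, w0
6. ¬□(¬a → c), w1
7. ¬a → c, w1
8. c, w1
9. ¬(¬a → c), w2
10. ¬a, w2
11. ¬c, w2
Accessibility: w0Rw0, w0Rw1, w1Rw0, w1Rw1, w1Rw2, w2Rw1, w2Rw2
The negation has an open branch (countermodel exists).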